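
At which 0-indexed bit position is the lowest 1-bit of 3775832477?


0b11100001000011101010000110011101. Lowest set bit at position 0

0


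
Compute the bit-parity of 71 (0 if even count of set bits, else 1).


0b1000111 has 4 ones => parity 0

0


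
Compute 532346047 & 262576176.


0b11111101110101111010010111111 & 0b1111101001101001100000110000 = 0b1111101000101001000000110000 = 262311984

262311984


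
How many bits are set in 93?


0b1011101 has 5 set bits

5


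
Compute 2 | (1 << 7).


2 | (1 << 7) = 2 | 128 = 130

130


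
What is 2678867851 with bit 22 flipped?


2678867851 ^ (1 << 22) = 2678867851 ^ 4194304 = 2683062155

2683062155


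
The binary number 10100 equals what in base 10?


10100 in decimal = 20

20


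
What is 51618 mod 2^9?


51618 & 511 = 418

418


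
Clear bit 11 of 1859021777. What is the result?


1859021777 & ~(1 << 11) = 1859019729

1859019729


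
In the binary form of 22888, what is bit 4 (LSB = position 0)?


0b101100101101000, position 4 = 0

0


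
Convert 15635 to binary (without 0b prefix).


15635 = 11110100010011 in binary

11110100010011


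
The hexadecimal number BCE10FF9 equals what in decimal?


BCE10FF9 hex = 3168866297 decimal

3168866297


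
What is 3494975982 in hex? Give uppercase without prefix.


3494975982 = D05119EE hex

D05119EE


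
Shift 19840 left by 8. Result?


0b100110110000000 << 8 = 0b10011011000000000000000 = 5079040

5079040


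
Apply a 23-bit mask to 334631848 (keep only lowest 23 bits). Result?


334631848 & 8388607 = 7476136

7476136


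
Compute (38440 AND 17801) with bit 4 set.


Step 1: 38440 & 17801 = 1032
Step 2: 1032 | (1 << 4) = 1032 | 16 = 1048

1048


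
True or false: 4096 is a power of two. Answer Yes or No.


0b1000000000000. Only one bit set => Yes

Yes


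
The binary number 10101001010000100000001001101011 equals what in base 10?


10101001010000100000001001101011 in decimal = 2839675499

2839675499


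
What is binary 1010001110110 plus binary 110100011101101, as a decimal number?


1010001110110 + 110100011101101 = 111110101100011 = 32099

32099


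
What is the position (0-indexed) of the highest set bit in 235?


0b11101011. Highest set bit at position 7

7


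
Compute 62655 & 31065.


0b1111010010111111 & 0b111100101011001 = 0b111000000011001 = 28697

28697


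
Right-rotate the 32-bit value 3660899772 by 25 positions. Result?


Rotate 0b11011010001101001110010110111100 right by 25 (32-bit) = 0b11010011100101101111001101101 = 443735661

443735661


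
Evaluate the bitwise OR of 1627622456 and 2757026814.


0b1100001000000111000110000111000 | 0b10100100010101001110001111111110 = 0b11100101010101111110111111111110 = 3847745534

3847745534


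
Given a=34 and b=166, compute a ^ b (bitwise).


34 ^ 166 = 132

132


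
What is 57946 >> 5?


0b1110001001011010 >> 5 = 0b11100010010 = 1810

1810


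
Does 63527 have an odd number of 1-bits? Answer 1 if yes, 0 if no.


0b1111100000100111 has 9 ones => parity 1

1


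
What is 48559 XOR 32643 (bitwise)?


0b1011110110101111 ^ 0b111111110000011 = 0b1100001000101100 = 49708

49708


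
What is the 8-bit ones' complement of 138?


138 ^ 255 = 117

117


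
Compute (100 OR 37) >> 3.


Step 1: 100 | 37 = 101
Step 2: 101 >> 3 = 12

12


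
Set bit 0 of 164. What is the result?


164 | (1 << 0) = 164 | 1 = 165

165


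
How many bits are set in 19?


0b10011 has 3 set bits

3


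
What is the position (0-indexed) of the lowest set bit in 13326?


0b11010000001110. Lowest set bit at position 1

1


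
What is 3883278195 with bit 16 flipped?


3883278195 ^ (1 << 16) = 3883278195 ^ 65536 = 3883343731

3883343731


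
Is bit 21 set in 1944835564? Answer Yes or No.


0b1110011111010111101010111101100, bit 21 = 1. Yes

Yes


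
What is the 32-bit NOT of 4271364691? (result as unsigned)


~0b11111110100101111101101001010011 = 0b1011010000010010110101100 = 23602604 (32-bit unsigned)

23602604


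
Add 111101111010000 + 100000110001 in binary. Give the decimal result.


111101111010000 + 100000110001 = 1000010000000001 = 33793

33793


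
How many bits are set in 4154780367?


0b11110111101001001110101011001111 has 21 set bits

21


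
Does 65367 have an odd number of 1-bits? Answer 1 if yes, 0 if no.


0b1111111101010111 has 13 ones => parity 1

1


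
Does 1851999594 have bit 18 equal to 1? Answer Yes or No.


0b1101110011000110100010101101010, bit 18 = 0. No

No


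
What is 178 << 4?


0b10110010 << 4 = 0b101100100000 = 2848

2848


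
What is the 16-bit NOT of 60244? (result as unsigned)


~0b1110101101010100 = 0b1010010101011 = 5291 (16-bit unsigned)

5291


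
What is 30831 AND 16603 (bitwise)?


0b111100001101111 & 0b100000011011011 = 0b100000001001011 = 16459

16459


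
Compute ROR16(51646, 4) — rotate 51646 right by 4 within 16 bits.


Rotate 0b1100100110111110 right by 4 (16-bit) = 0b1110110010011011 = 60571

60571


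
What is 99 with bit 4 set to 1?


99 | (1 << 4) = 99 | 16 = 115

115


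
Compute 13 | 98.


0b1101 | 0b1100010 = 0b1101111 = 111

111


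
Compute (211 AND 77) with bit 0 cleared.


Step 1: 211 & 77 = 65
Step 2: 65 & ~(1 << 0) = 64

64


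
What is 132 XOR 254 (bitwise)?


0b10000100 ^ 0b11111110 = 0b1111010 = 122

122


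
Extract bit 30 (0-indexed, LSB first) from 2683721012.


0b10011111111101100101010100110100, position 30 = 0

0


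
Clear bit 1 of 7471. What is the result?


7471 & ~(1 << 1) = 7469

7469


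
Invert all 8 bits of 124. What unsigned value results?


124 ^ 255 = 131

131


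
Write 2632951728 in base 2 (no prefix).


2632951728 = 10011100111011111010011110110000 in binary

10011100111011111010011110110000


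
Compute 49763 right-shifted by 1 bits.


0b1100001001100011 >> 1 = 0b110000100110001 = 24881

24881


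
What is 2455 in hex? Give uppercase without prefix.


2455 = 997 hex

997


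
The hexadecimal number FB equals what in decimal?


FB hex = 251 decimal

251


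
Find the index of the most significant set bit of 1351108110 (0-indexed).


0b1010000100010000100011000001110. Highest set bit at position 30

30


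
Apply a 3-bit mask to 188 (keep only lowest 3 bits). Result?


188 & 7 = 4

4


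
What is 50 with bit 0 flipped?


50 ^ (1 << 0) = 50 ^ 1 = 51

51


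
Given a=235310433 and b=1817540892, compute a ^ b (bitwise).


235310433 ^ 1817540892 = 1649669245

1649669245


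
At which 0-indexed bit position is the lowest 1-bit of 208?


0b11010000. Lowest set bit at position 4

4


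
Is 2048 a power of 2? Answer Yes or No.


0b100000000000. Only one bit set => Yes

Yes


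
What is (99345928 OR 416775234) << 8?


Step 1: 99345928 | 416775234 = 503316042
Step 2: 503316042 << 8 = 128848906752

128848906752


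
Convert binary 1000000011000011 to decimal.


1000000011000011 in decimal = 32963

32963


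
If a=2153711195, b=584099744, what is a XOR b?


2153711195 ^ 584099744 = 2727322107

2727322107


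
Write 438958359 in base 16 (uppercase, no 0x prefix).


438958359 = 1A29F917 hex

1A29F917


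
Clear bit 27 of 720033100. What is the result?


720033100 & ~(1 << 27) = 585815372

585815372


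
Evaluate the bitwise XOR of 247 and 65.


0b11110111 ^ 0b1000001 = 0b10110110 = 182

182


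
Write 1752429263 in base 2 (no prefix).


1752429263 = 1101000011100111111001011001111 in binary

1101000011100111111001011001111


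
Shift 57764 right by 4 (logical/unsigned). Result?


0b1110000110100100 >> 4 = 0b111000011010 = 3610

3610


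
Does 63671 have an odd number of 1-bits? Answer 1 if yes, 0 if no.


0b1111100010110111 has 11 ones => parity 1

1


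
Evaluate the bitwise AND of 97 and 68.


0b1100001 & 0b1000100 = 0b1000000 = 64

64


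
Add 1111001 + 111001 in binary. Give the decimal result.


1111001 + 111001 = 10110010 = 178

178


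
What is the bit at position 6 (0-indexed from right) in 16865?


0b100000111100001, position 6 = 1

1


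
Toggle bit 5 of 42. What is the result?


42 ^ (1 << 5) = 42 ^ 32 = 10

10


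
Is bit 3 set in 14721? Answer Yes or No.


0b11100110000001, bit 3 = 0. No

No


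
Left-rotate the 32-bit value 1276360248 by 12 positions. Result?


Rotate 0b1001100000100111011011000111000 left by 12 (32-bit) = 0b111011011000111000010011000001 = 996377793

996377793


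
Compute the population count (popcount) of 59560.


0b1110100010101000 has 7 set bits

7


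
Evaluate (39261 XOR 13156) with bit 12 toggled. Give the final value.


Step 1: 39261 ^ 13156 = 43577
Step 2: 43577 ^ (1 << 12) = 43577 ^ 4096 = 47673

47673


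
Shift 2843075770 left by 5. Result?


0b10101001011101011110010010111010 << 5 = 0b1010100101110101111001001011101000000 = 90978424640

90978424640


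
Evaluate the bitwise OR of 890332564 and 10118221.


0b110101000100010110010110010100 | 0b100110100110010001001101 = 0b110101100110110110010111011101 = 899376605

899376605


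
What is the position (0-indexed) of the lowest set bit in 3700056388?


0b11011100100010100110000101000100. Lowest set bit at position 2

2


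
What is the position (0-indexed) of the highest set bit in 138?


0b10001010. Highest set bit at position 7

7


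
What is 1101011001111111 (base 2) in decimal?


1101011001111111 in decimal = 54911

54911


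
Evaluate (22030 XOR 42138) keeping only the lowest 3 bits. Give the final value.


Step 1: 22030 ^ 42138 = 62100
Step 2: 62100 & 7 = 4

4


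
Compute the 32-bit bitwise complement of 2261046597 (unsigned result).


~0b10000110110001001101010101000101 = 0b1111001001110110010101010111010 = 2033920698 (32-bit unsigned)

2033920698


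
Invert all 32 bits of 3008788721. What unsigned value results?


3008788721 ^ 4294967295 = 1286178574

1286178574


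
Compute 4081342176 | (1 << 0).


4081342176 | (1 << 0) = 4081342176 | 1 = 4081342177

4081342177


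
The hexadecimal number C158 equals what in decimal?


C158 hex = 49496 decimal

49496


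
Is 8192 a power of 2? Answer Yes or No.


0b10000000000000. Only one bit set => Yes

Yes


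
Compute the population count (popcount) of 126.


0b1111110 has 6 set bits

6


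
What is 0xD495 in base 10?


D495 hex = 54421 decimal

54421


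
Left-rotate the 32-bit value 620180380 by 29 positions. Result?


Rotate 0b100100111101110011001110011100 left by 29 (32-bit) = 0b10000100100111101110011001110011 = 2225006195

2225006195


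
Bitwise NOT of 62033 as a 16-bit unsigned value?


~0b1111001001010001 = 0b110110101110 = 3502 (16-bit unsigned)

3502


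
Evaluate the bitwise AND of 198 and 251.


0b11000110 & 0b11111011 = 0b11000010 = 194

194


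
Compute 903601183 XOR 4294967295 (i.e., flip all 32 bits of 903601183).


903601183 ^ 4294967295 = 3391366112

3391366112


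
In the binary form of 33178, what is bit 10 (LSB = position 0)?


0b1000000110011010, position 10 = 0

0


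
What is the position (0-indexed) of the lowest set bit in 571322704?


0b100010000011011011000101010000. Lowest set bit at position 4

4


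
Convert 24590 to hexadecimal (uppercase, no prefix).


24590 = 600E hex

600E


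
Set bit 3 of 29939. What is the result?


29939 | (1 << 3) = 29939 | 8 = 29947

29947


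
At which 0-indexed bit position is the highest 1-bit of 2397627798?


0b10001110111010001110010110010110. Highest set bit at position 31

31


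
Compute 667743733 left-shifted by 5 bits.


0b100111110011001111010111110101 << 5 = 0b10011111001100111101011111010100000 = 21367799456

21367799456


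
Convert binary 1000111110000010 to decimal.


1000111110000010 in decimal = 36738

36738


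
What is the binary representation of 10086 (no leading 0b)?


10086 = 10011101100110 in binary

10011101100110


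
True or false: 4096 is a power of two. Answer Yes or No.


0b1000000000000. Only one bit set => Yes

Yes


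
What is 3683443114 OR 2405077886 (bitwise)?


0b11011011100011001110000110101010 | 0b10001111010110101001001101111110 = 0b11011111110111101111001111111110 = 3755930622

3755930622


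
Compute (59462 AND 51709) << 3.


Step 1: 59462 & 51709 = 51268
Step 2: 51268 << 3 = 410144

410144


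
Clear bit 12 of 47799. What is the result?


47799 & ~(1 << 12) = 43703

43703


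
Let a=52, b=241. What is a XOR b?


52 ^ 241 = 197

197


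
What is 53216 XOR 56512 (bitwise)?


0b1100111111100000 ^ 0b1101110011000000 = 0b1001100100000 = 4896

4896


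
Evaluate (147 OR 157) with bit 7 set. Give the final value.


Step 1: 147 | 157 = 159
Step 2: 159 | (1 << 7) = 159 | 128 = 159

159


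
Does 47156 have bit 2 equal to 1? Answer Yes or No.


0b1011100000110100, bit 2 = 1. Yes

Yes


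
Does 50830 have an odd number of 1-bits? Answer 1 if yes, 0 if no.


0b1100011010001110 has 8 ones => parity 0

0


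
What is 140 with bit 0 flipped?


140 ^ (1 << 0) = 140 ^ 1 = 141

141


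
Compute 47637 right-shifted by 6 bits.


0b1011101000010101 >> 6 = 0b1011101000 = 744

744


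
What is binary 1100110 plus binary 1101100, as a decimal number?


1100110 + 1101100 = 11010010 = 210

210


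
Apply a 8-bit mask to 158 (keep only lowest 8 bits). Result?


158 & 255 = 158

158


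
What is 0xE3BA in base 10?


E3BA hex = 58298 decimal

58298


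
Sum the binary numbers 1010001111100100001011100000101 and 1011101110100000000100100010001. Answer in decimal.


1010001111100100001011100000101 + 1011101110100000000100100010001 = 10101111110000100010000000010110 = 2948734998

2948734998


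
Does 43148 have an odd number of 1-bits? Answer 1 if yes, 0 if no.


0b1010100010001100 has 6 ones => parity 0

0


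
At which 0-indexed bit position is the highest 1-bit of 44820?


0b1010111100010100. Highest set bit at position 15

15


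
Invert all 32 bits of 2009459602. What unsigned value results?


2009459602 ^ 4294967295 = 2285507693

2285507693


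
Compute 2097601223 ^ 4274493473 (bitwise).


0b1111101000001101101101011000111 ^ 0b11111110110001111001100000100001 = 0b10000011110000010100001011100110 = 2210480870

2210480870


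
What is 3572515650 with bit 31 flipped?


3572515650 ^ (1 << 31) = 3572515650 ^ 2147483648 = 1425032002

1425032002


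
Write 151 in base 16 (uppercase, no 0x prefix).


151 = 97 hex

97


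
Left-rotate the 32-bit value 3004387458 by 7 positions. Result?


Rotate 0b10110011000100110101000010000010 left by 7 (32-bit) = 0b10001001101010000100000101011001 = 2309505369

2309505369


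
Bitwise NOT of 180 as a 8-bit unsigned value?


~0b10110100 = 0b1001011 = 75 (8-bit unsigned)

75


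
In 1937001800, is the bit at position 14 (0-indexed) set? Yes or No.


0b1110011011101000100110101001000, bit 14 = 1. Yes

Yes


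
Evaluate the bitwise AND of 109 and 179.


0b1101101 & 0b10110011 = 0b100001 = 33

33


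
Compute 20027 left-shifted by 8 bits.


0b100111000111011 << 8 = 0b10011100011101100000000 = 5126912

5126912


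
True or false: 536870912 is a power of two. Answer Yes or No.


0b100000000000000000000000000000. Only one bit set => Yes

Yes


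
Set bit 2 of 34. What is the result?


34 | (1 << 2) = 34 | 4 = 38

38


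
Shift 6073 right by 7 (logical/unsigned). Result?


0b1011110111001 >> 7 = 0b101111 = 47

47


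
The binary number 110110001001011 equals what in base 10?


110110001001011 in decimal = 27723

27723


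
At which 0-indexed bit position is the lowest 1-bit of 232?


0b11101000. Lowest set bit at position 3

3


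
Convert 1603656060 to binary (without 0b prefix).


1603656060 = 1011111100101011101100101111100 in binary

1011111100101011101100101111100


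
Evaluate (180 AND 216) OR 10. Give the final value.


Step 1: 180 & 216 = 144
Step 2: 144 | 10 = 154

154


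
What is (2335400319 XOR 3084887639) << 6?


Step 1: 2335400319 ^ 3084887639 = 1022150440
Step 2: 1022150440 << 6 = 65417628160

65417628160


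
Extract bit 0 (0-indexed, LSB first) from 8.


0b1000, position 0 = 0

0


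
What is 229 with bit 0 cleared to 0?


229 & ~(1 << 0) = 228

228


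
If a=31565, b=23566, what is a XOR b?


31565 ^ 23566 = 10051

10051


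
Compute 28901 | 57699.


0b111000011100101 | 0b1110000101100011 = 0b1111000111100111 = 61927

61927


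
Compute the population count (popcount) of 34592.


0b1000011100100000 has 5 set bits

5


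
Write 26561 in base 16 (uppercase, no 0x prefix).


26561 = 67C1 hex

67C1


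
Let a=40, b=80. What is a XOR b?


40 ^ 80 = 120

120


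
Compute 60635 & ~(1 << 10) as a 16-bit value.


60635 & ~(1 << 10) = 59611

59611


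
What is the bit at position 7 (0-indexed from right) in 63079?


0b1111011001100111, position 7 = 0

0


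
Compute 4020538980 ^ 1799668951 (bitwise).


0b11101111101001001000111001100100 ^ 0b1101011010001001100010011010111 = 0b10000100111000000100101010110011 = 2229291699

2229291699


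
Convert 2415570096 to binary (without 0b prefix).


2415570096 = 10001111111110101010110010110000 in binary

10001111111110101010110010110000


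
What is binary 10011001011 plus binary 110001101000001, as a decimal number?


10011001011 + 110001101000001 = 110100000001100 = 26636

26636


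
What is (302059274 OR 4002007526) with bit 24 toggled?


Step 1: 302059274 | 4002007526 = 4270444526
Step 2: 4270444526 ^ (1 << 24) = 4270444526 ^ 16777216 = 4287221742

4287221742


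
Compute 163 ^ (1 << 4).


163 ^ (1 << 4) = 163 ^ 16 = 179

179


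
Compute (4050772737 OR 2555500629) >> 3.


Step 1: 4050772737 | 2555500629 = 4184996693
Step 2: 4184996693 >> 3 = 523124586

523124586


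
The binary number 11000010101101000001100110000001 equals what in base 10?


11000010101101000001100110000001 in decimal = 3266582913

3266582913


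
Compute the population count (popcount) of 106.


0b1101010 has 4 set bits

4


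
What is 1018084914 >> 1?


0b111100101011101011111000110010 >> 1 = 0b11110010101110101111100011001 = 509042457

509042457


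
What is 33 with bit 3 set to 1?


33 | (1 << 3) = 33 | 8 = 41

41


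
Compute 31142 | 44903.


0b111100110100110 | 0b1010111101100111 = 0b1111111111100111 = 65511

65511


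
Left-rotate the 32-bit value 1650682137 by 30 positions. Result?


Rotate 0b1100010011000110110100100011001 left by 30 (32-bit) = 0b1011000100110001101101001000110 = 1486412358

1486412358


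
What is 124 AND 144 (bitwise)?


0b1111100 & 0b10010000 = 0b10000 = 16

16


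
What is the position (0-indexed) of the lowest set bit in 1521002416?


0b1011010101010001010011110110000. Lowest set bit at position 4

4


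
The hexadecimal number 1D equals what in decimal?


1D hex = 29 decimal

29


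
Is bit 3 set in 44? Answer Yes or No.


0b101100, bit 3 = 1. Yes

Yes


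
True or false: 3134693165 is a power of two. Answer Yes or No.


0b10111010110101111001111100101101. Multiple bits set => No

No


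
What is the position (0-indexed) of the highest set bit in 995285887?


0b111011010100101101101101111111. Highest set bit at position 29

29


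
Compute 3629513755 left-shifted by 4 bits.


0b11011000010101011111110000011011 << 4 = 0b110110000101010111111100000110110000 = 58072220080

58072220080


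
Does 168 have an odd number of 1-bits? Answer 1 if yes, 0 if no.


0b10101000 has 3 ones => parity 1

1


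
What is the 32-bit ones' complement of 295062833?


295062833 ^ 4294967295 = 3999904462

3999904462


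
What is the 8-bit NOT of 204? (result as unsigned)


~0b11001100 = 0b110011 = 51 (8-bit unsigned)

51


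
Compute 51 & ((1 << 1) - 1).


51 & 1 = 1

1


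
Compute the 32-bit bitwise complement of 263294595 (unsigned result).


~0b1111101100011000111010000011 = 0b11110000010011100111000101111100 = 4031672700 (32-bit unsigned)

4031672700


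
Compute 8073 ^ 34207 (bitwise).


0b1111110001001 ^ 0b1000010110011111 = 0b1001101000010110 = 39446

39446


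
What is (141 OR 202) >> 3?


Step 1: 141 | 202 = 207
Step 2: 207 >> 3 = 25

25


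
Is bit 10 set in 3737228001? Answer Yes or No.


0b11011110110000011001001011100001, bit 10 = 0. No

No


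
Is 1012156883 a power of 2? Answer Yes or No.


0b111100010101000100100111010011. Multiple bits set => No

No


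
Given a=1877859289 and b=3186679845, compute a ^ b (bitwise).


1877859289 ^ 3186679845 = 3525131260

3525131260


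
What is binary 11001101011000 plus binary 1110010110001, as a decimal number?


11001101011000 + 1110010110001 = 101000000001001 = 20489

20489


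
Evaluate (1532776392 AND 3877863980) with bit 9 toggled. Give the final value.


Step 1: 1532776392 & 3877863980 = 1124073992
Step 2: 1124073992 ^ (1 << 9) = 1124073992 ^ 512 = 1124073480

1124073480


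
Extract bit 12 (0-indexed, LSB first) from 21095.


0b101001001100111, position 12 = 1

1


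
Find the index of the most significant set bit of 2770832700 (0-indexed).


0b10100101001001111000110100111100. Highest set bit at position 31

31


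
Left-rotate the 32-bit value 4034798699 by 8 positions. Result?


Rotate 0b11110000011111100010010001101011 left by 8 (32-bit) = 0b1111110001001000110101111110000 = 2116316144

2116316144


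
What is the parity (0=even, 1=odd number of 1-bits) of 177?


0b10110001 has 4 ones => parity 0

0


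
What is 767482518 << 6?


0b101101101111101101101010010110 << 6 = 0b101101101111101101101010010110000000 = 49118881152

49118881152


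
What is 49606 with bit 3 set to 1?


49606 | (1 << 3) = 49606 | 8 = 49614

49614


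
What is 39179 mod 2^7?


39179 & 127 = 11

11


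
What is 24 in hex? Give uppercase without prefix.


24 = 18 hex

18


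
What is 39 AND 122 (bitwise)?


0b100111 & 0b1111010 = 0b100010 = 34

34


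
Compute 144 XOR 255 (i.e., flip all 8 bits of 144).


144 ^ 255 = 111

111


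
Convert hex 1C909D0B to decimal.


1C909D0B hex = 479239435 decimal

479239435


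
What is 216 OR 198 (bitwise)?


0b11011000 | 0b11000110 = 0b11011110 = 222

222


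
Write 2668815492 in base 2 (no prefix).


2668815492 = 10011111000100101110010010000100 in binary

10011111000100101110010010000100


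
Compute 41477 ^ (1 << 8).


41477 ^ (1 << 8) = 41477 ^ 256 = 41733

41733


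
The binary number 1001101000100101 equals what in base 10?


1001101000100101 in decimal = 39461

39461


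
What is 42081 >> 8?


0b1010010001100001 >> 8 = 0b10100100 = 164

164


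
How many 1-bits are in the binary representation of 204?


0b11001100 has 4 set bits

4


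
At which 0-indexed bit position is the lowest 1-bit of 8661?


0b10000111010101. Lowest set bit at position 0

0


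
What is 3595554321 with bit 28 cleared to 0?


3595554321 & ~(1 << 28) = 3327118865

3327118865


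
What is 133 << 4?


0b10000101 << 4 = 0b100001010000 = 2128

2128


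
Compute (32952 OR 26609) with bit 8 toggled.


Step 1: 32952 | 26609 = 59385
Step 2: 59385 ^ (1 << 8) = 59385 ^ 256 = 59129

59129


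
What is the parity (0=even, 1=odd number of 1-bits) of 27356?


0b110101011011100 has 9 ones => parity 1

1


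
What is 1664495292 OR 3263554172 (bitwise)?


0b1100011001101100010111010111100 | 0b11000010100001011110001001111100 = 0b11100011101101111110111011111100 = 3820482300

3820482300


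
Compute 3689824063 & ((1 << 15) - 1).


3689824063 & 32767 = 16191

16191


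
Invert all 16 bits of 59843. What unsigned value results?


59843 ^ 65535 = 5692

5692


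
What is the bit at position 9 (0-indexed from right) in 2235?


0b100010111011, position 9 = 0

0


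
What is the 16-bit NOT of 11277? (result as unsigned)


~0b10110000001101 = 0b1101001111110010 = 54258 (16-bit unsigned)

54258


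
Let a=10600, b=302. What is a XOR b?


10600 ^ 302 = 10310

10310


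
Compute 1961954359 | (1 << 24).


1961954359 | (1 << 24) = 1961954359 | 16777216 = 1978731575

1978731575


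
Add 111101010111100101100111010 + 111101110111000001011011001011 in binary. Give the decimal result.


111101010111100101100111010 + 111101110111000001011011001011 = 1000101100001111110001000000101 = 1166533125

1166533125


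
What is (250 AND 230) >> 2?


Step 1: 250 & 230 = 226
Step 2: 226 >> 2 = 56

56


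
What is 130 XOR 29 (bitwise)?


0b10000010 ^ 0b11101 = 0b10011111 = 159

159


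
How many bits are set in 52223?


0b1100101111111111 has 13 set bits

13


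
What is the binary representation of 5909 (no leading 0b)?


5909 = 1011100010101 in binary

1011100010101


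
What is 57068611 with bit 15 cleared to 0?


57068611 & ~(1 << 15) = 57035843

57035843


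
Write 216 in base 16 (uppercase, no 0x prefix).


216 = D8 hex

D8


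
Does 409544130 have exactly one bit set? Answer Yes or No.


0b11000011010010010010111000010. Multiple bits set => No

No


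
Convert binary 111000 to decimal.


111000 in decimal = 56

56


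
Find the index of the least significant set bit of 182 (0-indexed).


0b10110110. Lowest set bit at position 1

1


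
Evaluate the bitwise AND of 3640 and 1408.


0b111000111000 & 0b10110000000 = 0b10000000000 = 1024

1024


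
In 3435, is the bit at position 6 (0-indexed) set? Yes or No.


0b110101101011, bit 6 = 1. Yes

Yes


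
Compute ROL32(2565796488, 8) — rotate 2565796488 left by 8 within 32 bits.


Rotate 0b10011000111011101111001010001000 left by 8 (32-bit) = 0b11101110111100101000100010011000 = 4008872088

4008872088


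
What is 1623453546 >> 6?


0b1100000110000111110111101101010 >> 6 = 0b1100000110000111110111101 = 25366461

25366461


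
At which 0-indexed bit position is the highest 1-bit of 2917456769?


0b10101101111001001101101110000001. Highest set bit at position 31

31


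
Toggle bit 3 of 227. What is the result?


227 ^ (1 << 3) = 227 ^ 8 = 235

235


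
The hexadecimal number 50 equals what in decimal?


50 hex = 80 decimal

80


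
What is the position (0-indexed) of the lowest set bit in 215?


0b11010111. Lowest set bit at position 0

0


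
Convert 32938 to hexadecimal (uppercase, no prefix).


32938 = 80AA hex

80AA


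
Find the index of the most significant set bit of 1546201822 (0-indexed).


0b1011100001010010010101011011110. Highest set bit at position 30

30


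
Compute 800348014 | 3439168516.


0b101111101101000101011101101110 | 0b11001100111111011000110000000100 = 0b11101111111111011101111101101110 = 4026392430

4026392430


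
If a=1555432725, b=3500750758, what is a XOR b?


1555432725 ^ 3500750758 = 2350854835

2350854835


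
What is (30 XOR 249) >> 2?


Step 1: 30 ^ 249 = 231
Step 2: 231 >> 2 = 57

57


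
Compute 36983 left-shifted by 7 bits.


0b1001000001110111 << 7 = 0b10010000011101110000000 = 4733824

4733824


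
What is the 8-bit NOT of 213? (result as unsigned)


~0b11010101 = 0b101010 = 42 (8-bit unsigned)

42


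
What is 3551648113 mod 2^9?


3551648113 & 511 = 369

369


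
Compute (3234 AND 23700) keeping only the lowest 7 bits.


Step 1: 3234 & 23700 = 3200
Step 2: 3200 & 127 = 0

0


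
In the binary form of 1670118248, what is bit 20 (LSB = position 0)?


0b1100011100010111111101101101000, position 20 = 0

0


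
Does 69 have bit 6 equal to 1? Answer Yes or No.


0b1000101, bit 6 = 1. Yes

Yes


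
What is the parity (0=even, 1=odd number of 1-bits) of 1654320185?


0b1100010100110101110110000111001 has 16 ones => parity 0

0


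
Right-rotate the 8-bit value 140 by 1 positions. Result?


Rotate 0b10001100 right by 1 (8-bit) = 0b1000110 = 70

70


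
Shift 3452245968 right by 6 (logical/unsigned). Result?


0b11001101110001010001011111010000 >> 6 = 0b11001101110001010001011111 = 53941343

53941343


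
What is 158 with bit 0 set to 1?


158 | (1 << 0) = 158 | 1 = 159

159


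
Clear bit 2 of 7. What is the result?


7 & ~(1 << 2) = 3

3


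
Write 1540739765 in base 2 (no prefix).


1540739765 = 1011011110101011101001010110101 in binary

1011011110101011101001010110101


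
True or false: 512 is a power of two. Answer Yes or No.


0b1000000000. Only one bit set => Yes

Yes


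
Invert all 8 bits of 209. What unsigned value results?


209 ^ 255 = 46

46


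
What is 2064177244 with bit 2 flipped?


2064177244 ^ (1 << 2) = 2064177244 ^ 4 = 2064177240

2064177240


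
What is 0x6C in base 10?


6C hex = 108 decimal

108


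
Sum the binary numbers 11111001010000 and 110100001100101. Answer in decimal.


11111001010000 + 110100001100101 = 1010011010110101 = 42677

42677


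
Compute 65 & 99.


0b1000001 & 0b1100011 = 0b1000001 = 65

65


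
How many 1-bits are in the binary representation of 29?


0b11101 has 4 set bits

4


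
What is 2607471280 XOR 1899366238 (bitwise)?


0b10011011011010101101101010110000 ^ 0b1110001001101100000011101011110 = 0b11101010010111001101110111101110 = 3931954670

3931954670


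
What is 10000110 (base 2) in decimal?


10000110 in decimal = 134

134


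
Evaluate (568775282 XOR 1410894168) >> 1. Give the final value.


Step 1: 568775282 ^ 1410894168 = 1979603754
Step 2: 1979603754 >> 1 = 989801877

989801877


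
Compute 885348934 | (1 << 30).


885348934 | (1 << 30) = 885348934 | 1073741824 = 1959090758

1959090758


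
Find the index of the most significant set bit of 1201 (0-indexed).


0b10010110001. Highest set bit at position 10

10


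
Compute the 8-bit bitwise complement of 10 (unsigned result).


~0b1010 = 0b11110101 = 245 (8-bit unsigned)

245


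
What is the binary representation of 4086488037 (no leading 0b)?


4086488037 = 11110011100100101101101111100101 in binary

11110011100100101101101111100101


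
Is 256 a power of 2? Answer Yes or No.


0b100000000. Only one bit set => Yes

Yes


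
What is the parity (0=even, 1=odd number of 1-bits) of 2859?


0b101100101011 has 7 ones => parity 1

1


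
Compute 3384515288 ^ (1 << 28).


3384515288 ^ (1 << 28) = 3384515288 ^ 268435456 = 3652950744

3652950744


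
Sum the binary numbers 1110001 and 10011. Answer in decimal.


1110001 + 10011 = 10000100 = 132

132


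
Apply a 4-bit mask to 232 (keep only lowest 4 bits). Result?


232 & 15 = 8

8


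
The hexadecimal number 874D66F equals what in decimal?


874D66F hex = 141874799 decimal

141874799


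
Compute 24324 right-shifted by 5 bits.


0b101111100000100 >> 5 = 0b1011111000 = 760

760


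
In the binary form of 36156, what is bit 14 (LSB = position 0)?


0b1000110100111100, position 14 = 0

0


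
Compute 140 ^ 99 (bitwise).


0b10001100 ^ 0b1100011 = 0b11101111 = 239

239


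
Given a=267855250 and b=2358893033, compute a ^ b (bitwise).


267855250 ^ 2358893033 = 2205088891

2205088891


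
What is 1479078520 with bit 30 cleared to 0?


1479078520 & ~(1 << 30) = 405336696

405336696


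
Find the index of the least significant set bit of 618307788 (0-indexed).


0b100100110110101010000011001100. Lowest set bit at position 2

2


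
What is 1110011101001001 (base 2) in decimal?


1110011101001001 in decimal = 59209

59209


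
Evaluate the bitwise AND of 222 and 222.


0b11011110 & 0b11011110 = 0b11011110 = 222

222


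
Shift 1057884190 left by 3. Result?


0b111111000011100000100000011110 << 3 = 0b111111000011100000100000011110000 = 8463073520

8463073520


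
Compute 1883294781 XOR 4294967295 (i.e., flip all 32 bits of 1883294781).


1883294781 ^ 4294967295 = 2411672514

2411672514


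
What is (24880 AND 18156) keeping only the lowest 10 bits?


Step 1: 24880 & 18156 = 16416
Step 2: 16416 & 1023 = 32

32


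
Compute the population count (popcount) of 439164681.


0b11010001011010001111100001001 has 14 set bits

14


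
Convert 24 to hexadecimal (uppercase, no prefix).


24 = 18 hex

18


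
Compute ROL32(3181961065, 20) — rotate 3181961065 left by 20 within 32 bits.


Rotate 0b10111101101010001101111101101001 left by 20 (32-bit) = 0b11110110100110111101101010001101 = 4137409165

4137409165


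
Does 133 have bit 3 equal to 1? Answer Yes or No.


0b10000101, bit 3 = 0. No

No


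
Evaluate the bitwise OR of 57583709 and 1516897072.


0b11011011101010100001011101 | 0b1011010011010100000001100110000 = 0b1011011011011101010101101111101 = 1533979517

1533979517


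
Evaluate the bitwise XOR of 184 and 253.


0b10111000 ^ 0b11111101 = 0b1000101 = 69

69


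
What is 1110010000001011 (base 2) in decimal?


1110010000001011 in decimal = 58379

58379


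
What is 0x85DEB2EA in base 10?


85DEB2EA hex = 2245964522 decimal

2245964522


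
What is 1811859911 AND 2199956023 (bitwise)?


0b1101011111111101100100111000111 & 0b10000011001000001010101000110111 = 0b11001000001000100000000111 = 52463623

52463623


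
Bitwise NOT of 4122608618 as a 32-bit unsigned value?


~0b11110101101110100000001111101010 = 0b1010010001011111110000010101 = 172358677 (32-bit unsigned)

172358677


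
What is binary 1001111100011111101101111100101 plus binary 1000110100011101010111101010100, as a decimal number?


1001111100011111101101111100101 + 1000110100011101010111101010100 = 10010110000111101000101100111001 = 2518584121

2518584121


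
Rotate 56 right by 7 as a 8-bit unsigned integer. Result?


Rotate 0b111000 right by 7 (8-bit) = 0b1110000 = 112

112


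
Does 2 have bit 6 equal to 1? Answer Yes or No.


0b10, bit 6 = 0. No

No


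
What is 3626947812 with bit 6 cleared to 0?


3626947812 & ~(1 << 6) = 3626947748

3626947748


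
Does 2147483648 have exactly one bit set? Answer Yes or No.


0b10000000000000000000000000000000. Only one bit set => Yes

Yes


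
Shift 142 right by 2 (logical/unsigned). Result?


0b10001110 >> 2 = 0b100011 = 35

35


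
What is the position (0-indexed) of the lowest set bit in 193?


0b11000001. Lowest set bit at position 0

0


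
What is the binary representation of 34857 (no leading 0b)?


34857 = 1000100000101001 in binary

1000100000101001


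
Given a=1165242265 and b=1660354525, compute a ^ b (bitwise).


1165242265 ^ 1660354525 = 662884420

662884420


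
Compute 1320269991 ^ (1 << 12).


1320269991 ^ (1 << 12) = 1320269991 ^ 4096 = 1320265895

1320265895


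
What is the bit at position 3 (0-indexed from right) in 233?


0b11101001, position 3 = 1

1


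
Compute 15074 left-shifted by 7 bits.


0b11101011100010 << 7 = 0b111010111000100000000 = 1929472

1929472


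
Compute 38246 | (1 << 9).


38246 | (1 << 9) = 38246 | 512 = 38758

38758


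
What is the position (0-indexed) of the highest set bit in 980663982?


0b111010011100111011111010101110. Highest set bit at position 29

29


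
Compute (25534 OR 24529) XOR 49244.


Step 1: 25534 | 24529 = 32767
Step 2: 32767 ^ 49244 = 49059

49059


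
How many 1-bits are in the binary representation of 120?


0b1111000 has 4 set bits

4


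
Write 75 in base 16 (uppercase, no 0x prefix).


75 = 4B hex

4B


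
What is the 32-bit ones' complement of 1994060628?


1994060628 ^ 4294967295 = 2300906667

2300906667


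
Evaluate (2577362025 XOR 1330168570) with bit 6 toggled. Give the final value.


Step 1: 2577362025 ^ 1330168570 = 3604459155
Step 2: 3604459155 ^ (1 << 6) = 3604459155 ^ 64 = 3604459219

3604459219


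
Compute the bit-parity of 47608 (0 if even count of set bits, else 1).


0b1011100111111000 has 10 ones => parity 0

0


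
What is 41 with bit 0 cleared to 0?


41 & ~(1 << 0) = 40

40


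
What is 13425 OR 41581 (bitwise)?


0b11010001110001 | 0b1010001001101101 = 0b1011011001111101 = 46717

46717


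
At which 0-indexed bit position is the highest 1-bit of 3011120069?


0b10110011011110100000101111000101. Highest set bit at position 31

31


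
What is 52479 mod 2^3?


52479 & 7 = 7

7


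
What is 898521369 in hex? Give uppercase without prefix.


898521369 = 358E5919 hex

358E5919


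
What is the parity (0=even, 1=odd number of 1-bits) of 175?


0b10101111 has 6 ones => parity 0

0


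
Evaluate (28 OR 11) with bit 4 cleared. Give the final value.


Step 1: 28 | 11 = 31
Step 2: 31 & ~(1 << 4) = 15

15


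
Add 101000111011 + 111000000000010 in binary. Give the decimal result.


101000111011 + 111000000000010 = 111101000111101 = 31293

31293


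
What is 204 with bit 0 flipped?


204 ^ (1 << 0) = 204 ^ 1 = 205

205


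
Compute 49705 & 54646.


0b1100001000101001 & 0b1101010101110110 = 0b1100000000100000 = 49184

49184


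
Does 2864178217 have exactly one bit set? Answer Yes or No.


0b10101010101101111110010000101001. Multiple bits set => No

No


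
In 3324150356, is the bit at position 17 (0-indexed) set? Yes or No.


0b11000110001000101000001001010100, bit 17 = 1. Yes

Yes


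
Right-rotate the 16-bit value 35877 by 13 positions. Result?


Rotate 0b1000110000100101 right by 13 (16-bit) = 0b110000100101100 = 24876

24876


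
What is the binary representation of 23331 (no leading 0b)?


23331 = 101101100100011 in binary

101101100100011


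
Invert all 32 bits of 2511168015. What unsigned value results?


2511168015 ^ 4294967295 = 1783799280

1783799280


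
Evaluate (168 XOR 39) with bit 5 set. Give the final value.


Step 1: 168 ^ 39 = 143
Step 2: 143 | (1 << 5) = 143 | 32 = 175

175


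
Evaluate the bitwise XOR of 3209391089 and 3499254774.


0b10111111010010110110101111110001 ^ 0b11010000100100100110001111110110 = 0b1101111110110010000100000000111 = 1876494343

1876494343


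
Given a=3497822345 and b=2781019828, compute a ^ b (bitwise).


3497822345 ^ 2781019828 = 1975416381

1975416381


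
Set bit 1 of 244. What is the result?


244 | (1 << 1) = 244 | 2 = 246

246


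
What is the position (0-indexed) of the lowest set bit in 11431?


0b10110010100111. Lowest set bit at position 0

0


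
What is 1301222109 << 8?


0b1001101100011110001001011011101 << 8 = 0b100110110001111000100101101110100000000 = 333112859904

333112859904


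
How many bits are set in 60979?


0b1110111000110011 has 10 set bits

10


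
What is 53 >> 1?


0b110101 >> 1 = 0b11010 = 26

26


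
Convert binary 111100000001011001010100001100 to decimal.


111100000001011001010100001100 in decimal = 1006998796

1006998796
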